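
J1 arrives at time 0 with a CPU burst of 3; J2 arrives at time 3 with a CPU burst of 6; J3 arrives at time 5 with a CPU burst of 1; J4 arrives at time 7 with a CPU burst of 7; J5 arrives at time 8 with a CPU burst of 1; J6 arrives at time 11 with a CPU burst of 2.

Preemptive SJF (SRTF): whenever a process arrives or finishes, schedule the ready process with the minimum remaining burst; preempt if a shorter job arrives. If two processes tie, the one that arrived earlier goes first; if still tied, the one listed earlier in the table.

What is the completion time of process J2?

Timeline: | J1 0-3 | J2 3-5 | J3 5-6 | J2 6-8 | J5 8-9 | J2 9-11 | J6 11-13 | J4 13-20 |
Completion: J1=3  J2=11  J3=6  J4=20  J5=9  J6=13
Turnaround (C−A): J1=3  J2=8  J3=1  J4=13  J5=1  J6=2

11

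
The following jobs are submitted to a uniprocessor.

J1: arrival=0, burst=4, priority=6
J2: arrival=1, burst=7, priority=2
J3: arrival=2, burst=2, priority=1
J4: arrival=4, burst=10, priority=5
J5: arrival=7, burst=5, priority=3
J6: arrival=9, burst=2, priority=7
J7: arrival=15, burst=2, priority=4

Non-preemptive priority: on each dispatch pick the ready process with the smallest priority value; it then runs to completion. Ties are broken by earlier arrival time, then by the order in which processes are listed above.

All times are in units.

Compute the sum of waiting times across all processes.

53

Timeline: | J1 0-4 | J3 4-6 | J2 6-13 | J5 13-18 | J7 18-20 | J4 20-30 | J6 30-32 |
Completion: J1=4  J2=13  J3=6  J4=30  J5=18  J6=32  J7=20
Turnaround (C−A): J1=4  J2=12  J3=4  J4=26  J5=11  J6=23  J7=5
Waiting = turnaround − burst: J1=0, J2=5, J3=2, J4=16, J5=6, J6=21, J7=3
Total waiting = 0 + 5 + 2 + 16 + 6 + 21 + 3 = 53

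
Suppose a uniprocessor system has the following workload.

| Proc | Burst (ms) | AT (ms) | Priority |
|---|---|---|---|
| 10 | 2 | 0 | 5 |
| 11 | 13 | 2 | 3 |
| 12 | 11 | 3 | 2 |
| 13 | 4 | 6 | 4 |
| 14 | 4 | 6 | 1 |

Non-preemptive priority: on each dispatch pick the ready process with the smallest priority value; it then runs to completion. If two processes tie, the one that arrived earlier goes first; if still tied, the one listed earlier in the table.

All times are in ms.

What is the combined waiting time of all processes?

49

Gantt: | 10 0-2 | 11 2-15 | 14 15-19 | 12 19-30 | 13 30-34 |
Completion: 10=2  11=15  12=30  13=34  14=19
Turnaround (C−A): 10=2  11=13  12=27  13=28  14=13
Waiting = turnaround − burst: 10=0, 11=0, 12=16, 13=24, 14=9
Total waiting = 0 + 0 + 16 + 24 + 9 = 49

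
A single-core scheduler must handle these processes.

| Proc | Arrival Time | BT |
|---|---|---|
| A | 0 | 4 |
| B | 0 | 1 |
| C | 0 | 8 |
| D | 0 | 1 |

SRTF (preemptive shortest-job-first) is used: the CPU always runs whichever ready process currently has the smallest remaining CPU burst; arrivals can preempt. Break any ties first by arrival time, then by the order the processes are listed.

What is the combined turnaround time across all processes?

23

Timeline: | B 0-1 | D 1-2 | A 2-6 | C 6-14 |
Completion: A=6  B=1  C=14  D=2
Turnaround = completion − arrival: A=6, B=1, C=14, D=2
Total turnaround = 6 + 1 + 14 + 2 = 23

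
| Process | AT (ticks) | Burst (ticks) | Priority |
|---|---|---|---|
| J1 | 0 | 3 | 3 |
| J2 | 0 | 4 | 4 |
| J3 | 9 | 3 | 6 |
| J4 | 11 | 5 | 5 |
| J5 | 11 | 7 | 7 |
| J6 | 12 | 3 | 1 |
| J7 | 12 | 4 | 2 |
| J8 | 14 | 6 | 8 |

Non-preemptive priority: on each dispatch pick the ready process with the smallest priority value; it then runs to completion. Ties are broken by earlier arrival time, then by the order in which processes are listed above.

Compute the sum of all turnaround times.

Timeline: | J1 0-3 | J2 3-7 | idle 7-9 | J3 9-12 | J6 12-15 | J7 15-19 | J4 19-24 | J5 24-31 | J8 31-37 |
Completion: J1=3  J2=7  J3=12  J4=24  J5=31  J6=15  J7=19  J8=37
Turnaround (C−A): J1=3  J2=7  J3=3  J4=13  J5=20  J6=3  J7=7  J8=23
Turnaround = completion − arrival: J1=3, J2=7, J3=3, J4=13, J5=20, J6=3, J7=7, J8=23
Total turnaround = 3 + 7 + 3 + 13 + 20 + 3 + 7 + 23 = 79

79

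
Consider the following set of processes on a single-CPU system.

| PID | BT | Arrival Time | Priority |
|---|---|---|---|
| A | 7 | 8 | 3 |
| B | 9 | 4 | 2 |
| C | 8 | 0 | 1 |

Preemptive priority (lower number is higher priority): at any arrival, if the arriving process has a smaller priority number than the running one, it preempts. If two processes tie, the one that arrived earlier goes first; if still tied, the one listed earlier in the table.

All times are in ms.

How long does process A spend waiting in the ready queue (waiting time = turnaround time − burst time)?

9

Timeline: | C 0-8 | B 8-17 | A 17-24 |
Completion: A=24  B=17  C=8
Waiting(A) = turnaround − burst = 16 − 7 = 9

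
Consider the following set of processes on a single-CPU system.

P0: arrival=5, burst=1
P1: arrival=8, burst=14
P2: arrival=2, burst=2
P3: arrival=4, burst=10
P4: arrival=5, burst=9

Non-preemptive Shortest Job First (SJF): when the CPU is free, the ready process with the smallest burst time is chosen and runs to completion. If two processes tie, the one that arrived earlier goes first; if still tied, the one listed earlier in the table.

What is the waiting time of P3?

Schedule: | idle 0-2 | P2 2-4 | P3 4-14 | P0 14-15 | P4 15-24 | P1 24-38 |
Completion: P0=15  P1=38  P2=4  P3=14  P4=24
Waiting(P3) = turnaround − burst = 10 − 10 = 0

0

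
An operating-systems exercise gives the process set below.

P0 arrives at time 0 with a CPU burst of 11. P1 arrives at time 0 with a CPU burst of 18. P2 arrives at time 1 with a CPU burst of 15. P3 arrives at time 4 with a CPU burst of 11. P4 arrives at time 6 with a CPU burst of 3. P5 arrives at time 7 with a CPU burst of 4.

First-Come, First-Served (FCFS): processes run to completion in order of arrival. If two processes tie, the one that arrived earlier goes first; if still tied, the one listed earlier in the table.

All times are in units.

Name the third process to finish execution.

Timeline: | P0 0-11 | P1 11-29 | P2 29-44 | P3 44-55 | P4 55-58 | P5 58-62 |
Completion: P0=11  P1=29  P2=44  P3=55  P4=58  P5=62
Finish order: P0 → P1 → P2 → P3 → P4 → P5

P2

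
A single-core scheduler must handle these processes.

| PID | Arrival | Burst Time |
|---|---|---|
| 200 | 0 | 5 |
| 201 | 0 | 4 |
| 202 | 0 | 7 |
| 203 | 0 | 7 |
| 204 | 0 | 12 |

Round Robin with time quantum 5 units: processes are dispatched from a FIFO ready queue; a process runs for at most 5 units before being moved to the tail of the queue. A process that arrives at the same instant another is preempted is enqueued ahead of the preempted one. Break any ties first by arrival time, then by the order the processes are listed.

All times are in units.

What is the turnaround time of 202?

Gantt: | 200 0-5 | 201 5-9 | 202 9-14 | 203 14-19 | 204 19-24 | 202 24-26 | 203 26-28 | 204 28-35 |
Completion: 200=5  201=9  202=26  203=28  204=35
Turnaround(202) = completion − arrival = 26 − 0 = 26

26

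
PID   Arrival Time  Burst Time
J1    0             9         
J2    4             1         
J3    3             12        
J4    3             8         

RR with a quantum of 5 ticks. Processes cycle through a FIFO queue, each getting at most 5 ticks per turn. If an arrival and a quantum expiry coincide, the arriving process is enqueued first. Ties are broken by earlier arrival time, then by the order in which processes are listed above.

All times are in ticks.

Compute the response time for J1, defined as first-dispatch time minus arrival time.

0

Gantt: | J1 0-5 | J3 5-10 | J4 10-15 | J2 15-16 | J1 16-20 | J3 20-25 | J4 25-28 | J3 28-30 |
Completion: J1=20  J2=16  J3=30  J4=28
Turnaround (C−A): J1=20  J2=12  J3=27  J4=25
Response(J1) = first start − arrival = 0 − 0 = 0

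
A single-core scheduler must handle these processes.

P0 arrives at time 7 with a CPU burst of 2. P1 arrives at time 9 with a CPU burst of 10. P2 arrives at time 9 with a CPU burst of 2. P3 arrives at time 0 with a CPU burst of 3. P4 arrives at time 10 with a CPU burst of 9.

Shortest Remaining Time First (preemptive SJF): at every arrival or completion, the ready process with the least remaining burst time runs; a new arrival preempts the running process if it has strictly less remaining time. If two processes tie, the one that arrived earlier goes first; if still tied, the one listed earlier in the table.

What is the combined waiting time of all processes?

12

Gantt: | P3 0-3 | idle 3-7 | P0 7-9 | P2 9-11 | P4 11-20 | P1 20-30 |
Completion: P0=9  P1=30  P2=11  P3=3  P4=20
Turnaround (C−A): P0=2  P1=21  P2=2  P3=3  P4=10
Waiting = turnaround − burst: P0=0, P1=11, P2=0, P3=0, P4=1
Total waiting = 0 + 11 + 0 + 0 + 1 = 12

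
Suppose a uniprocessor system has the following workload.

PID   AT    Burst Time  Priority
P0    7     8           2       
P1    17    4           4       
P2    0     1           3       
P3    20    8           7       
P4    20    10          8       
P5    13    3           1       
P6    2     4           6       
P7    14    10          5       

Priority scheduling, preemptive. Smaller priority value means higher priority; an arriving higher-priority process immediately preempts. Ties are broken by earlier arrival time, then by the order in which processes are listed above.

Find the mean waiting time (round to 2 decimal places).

5.50

Schedule: | P2 0-1 | idle 1-2 | P6 2-6 | idle 6-7 | P0 7-13 | P5 13-16 | P0 16-18 | P1 18-22 | P7 22-32 | P3 32-40 | P4 40-50 |
Completion: P0=18  P1=22  P2=1  P3=40  P4=50  P5=16  P6=6  P7=32
Waiting times: P0=3, P1=1, P2=0, P3=12, P4=20, P5=0, P6=0, P7=8
Average waiting = (3+1+0+12+20+0+0+8) / 8 = 44/8 = 5.50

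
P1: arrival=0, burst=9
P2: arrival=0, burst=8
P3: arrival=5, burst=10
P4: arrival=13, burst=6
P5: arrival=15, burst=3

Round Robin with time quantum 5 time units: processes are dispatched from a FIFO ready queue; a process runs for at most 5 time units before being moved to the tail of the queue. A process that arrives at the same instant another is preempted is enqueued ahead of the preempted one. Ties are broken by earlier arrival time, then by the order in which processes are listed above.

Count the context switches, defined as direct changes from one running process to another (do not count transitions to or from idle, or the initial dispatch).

8

Timeline: | P1 0-5 | P2 5-10 | P3 10-15 | P1 15-19 | P2 19-22 | P4 22-27 | P5 27-30 | P3 30-35 | P4 35-36 |
Completion: P1=19  P2=22  P3=35  P4=36  P5=30
Turnaround (C−A): P1=19  P2=22  P3=30  P4=23  P5=15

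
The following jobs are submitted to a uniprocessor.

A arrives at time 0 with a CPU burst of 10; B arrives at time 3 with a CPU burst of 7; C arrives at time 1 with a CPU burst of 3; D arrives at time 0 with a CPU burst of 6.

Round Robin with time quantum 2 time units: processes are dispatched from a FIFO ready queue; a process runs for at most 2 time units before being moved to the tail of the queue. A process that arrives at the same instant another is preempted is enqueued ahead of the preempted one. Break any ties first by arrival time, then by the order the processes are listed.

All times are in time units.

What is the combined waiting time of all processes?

Gantt: | A 0-2 | D 2-4 | C 4-6 | A 6-8 | B 8-10 | D 10-12 | C 12-13 | A 13-15 | B 15-17 | D 17-19 | A 19-21 | B 21-23 | A 23-25 | B 25-26 |
Completion: A=25  B=26  C=13  D=19
Turnaround (C−A): A=25  B=23  C=12  D=19
Waiting = turnaround − burst: A=15, B=16, C=9, D=13
Total waiting = 15 + 16 + 9 + 13 = 53

53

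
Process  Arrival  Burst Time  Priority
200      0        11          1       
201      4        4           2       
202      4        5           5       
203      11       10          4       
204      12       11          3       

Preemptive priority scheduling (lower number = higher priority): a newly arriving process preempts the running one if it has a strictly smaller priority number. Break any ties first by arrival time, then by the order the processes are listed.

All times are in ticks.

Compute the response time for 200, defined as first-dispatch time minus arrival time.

0

Gantt: | 200 0-11 | 201 11-15 | 204 15-26 | 203 26-36 | 202 36-41 |
Completion: 200=11  201=15  202=41  203=36  204=26
Turnaround (C−A): 200=11  201=11  202=37  203=25  204=14
Response(200) = first start − arrival = 0 − 0 = 0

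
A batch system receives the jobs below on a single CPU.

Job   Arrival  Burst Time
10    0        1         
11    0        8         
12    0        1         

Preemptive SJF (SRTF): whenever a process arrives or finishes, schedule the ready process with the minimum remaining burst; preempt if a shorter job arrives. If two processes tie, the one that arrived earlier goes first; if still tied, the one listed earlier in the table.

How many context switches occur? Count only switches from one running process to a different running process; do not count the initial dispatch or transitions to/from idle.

2

Timeline: | 10 0-1 | 12 1-2 | 11 2-10 |
Completion: 10=1  11=10  12=2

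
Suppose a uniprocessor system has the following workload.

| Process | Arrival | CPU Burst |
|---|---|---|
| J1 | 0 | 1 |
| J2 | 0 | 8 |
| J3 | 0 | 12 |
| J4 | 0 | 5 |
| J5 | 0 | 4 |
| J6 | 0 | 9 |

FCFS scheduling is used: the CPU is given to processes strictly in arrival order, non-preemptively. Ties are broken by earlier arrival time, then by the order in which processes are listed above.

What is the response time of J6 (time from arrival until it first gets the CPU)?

Timeline: | J1 0-1 | J2 1-9 | J3 9-21 | J4 21-26 | J5 26-30 | J6 30-39 |
Completion: J1=1  J2=9  J3=21  J4=26  J5=30  J6=39
Turnaround (C−A): J1=1  J2=9  J3=21  J4=26  J5=30  J6=39
Response(J6) = first start − arrival = 30 − 0 = 30

30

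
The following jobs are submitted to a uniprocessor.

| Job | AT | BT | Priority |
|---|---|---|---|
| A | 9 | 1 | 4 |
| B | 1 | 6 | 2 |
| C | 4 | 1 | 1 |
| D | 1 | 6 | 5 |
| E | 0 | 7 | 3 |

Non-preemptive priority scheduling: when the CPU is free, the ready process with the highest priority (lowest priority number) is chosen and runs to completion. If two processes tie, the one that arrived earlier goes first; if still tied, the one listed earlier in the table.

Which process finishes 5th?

D

Timeline: | E 0-7 | C 7-8 | B 8-14 | A 14-15 | D 15-21 |
Completion: A=15  B=14  C=8  D=21  E=7
Finish order: E → C → B → A → D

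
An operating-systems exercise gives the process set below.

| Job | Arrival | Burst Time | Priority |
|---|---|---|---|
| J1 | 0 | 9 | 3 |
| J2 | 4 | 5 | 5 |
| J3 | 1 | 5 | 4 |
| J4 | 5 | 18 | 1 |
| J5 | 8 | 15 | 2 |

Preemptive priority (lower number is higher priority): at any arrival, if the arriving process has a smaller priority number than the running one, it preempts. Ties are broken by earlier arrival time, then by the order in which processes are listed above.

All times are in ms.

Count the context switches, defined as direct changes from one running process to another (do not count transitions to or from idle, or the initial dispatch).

Timeline: | J1 0-5 | J4 5-23 | J5 23-38 | J1 38-42 | J3 42-47 | J2 47-52 |
Completion: J1=42  J2=52  J3=47  J4=23  J5=38

5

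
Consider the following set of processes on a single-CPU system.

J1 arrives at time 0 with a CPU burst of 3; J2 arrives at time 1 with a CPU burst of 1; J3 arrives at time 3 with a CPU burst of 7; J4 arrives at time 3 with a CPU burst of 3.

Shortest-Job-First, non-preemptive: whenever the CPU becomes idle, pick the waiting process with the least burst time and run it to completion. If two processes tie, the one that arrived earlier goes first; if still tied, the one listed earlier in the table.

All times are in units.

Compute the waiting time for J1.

Schedule: | J1 0-3 | J2 3-4 | J4 4-7 | J3 7-14 |
Completion: J1=3  J2=4  J3=14  J4=7
Waiting(J1) = turnaround − burst = 3 − 3 = 0

0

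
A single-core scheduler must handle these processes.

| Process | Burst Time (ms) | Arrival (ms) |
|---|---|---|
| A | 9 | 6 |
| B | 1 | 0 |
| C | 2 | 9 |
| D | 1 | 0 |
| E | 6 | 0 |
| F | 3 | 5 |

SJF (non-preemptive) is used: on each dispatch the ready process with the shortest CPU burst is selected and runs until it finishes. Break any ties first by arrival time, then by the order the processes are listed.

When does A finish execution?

22

Gantt: | B 0-1 | D 1-2 | E 2-8 | F 8-11 | C 11-13 | A 13-22 |
Completion: A=22  B=1  C=13  D=2  E=8  F=11
Turnaround (C−A): A=16  B=1  C=4  D=2  E=8  F=6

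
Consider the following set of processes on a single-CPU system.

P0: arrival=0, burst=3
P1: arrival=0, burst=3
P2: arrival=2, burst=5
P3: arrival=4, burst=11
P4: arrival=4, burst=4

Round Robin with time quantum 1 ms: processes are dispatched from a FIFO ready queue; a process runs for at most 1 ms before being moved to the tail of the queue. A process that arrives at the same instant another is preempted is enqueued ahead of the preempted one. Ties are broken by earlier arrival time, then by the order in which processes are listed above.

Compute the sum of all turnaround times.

69

Gantt: | P0 0-1 | P1 1-2 | P0 2-3 | P2 3-4 | P1 4-5 | P0 5-6 | P3 6-7 | P4 7-8 | P2 8-9 | P1 9-10 | P3 10-11 | P4 11-12 | P2 12-13 | P3 13-14 | P4 14-15 | P2 15-16 | P3 16-17 | P4 17-18 | P2 18-19 | P3 19-26 |
Completion: P0=6  P1=10  P2=19  P3=26  P4=18
Turnaround = completion − arrival: P0=6, P1=10, P2=17, P3=22, P4=14
Total turnaround = 6 + 10 + 17 + 22 + 14 = 69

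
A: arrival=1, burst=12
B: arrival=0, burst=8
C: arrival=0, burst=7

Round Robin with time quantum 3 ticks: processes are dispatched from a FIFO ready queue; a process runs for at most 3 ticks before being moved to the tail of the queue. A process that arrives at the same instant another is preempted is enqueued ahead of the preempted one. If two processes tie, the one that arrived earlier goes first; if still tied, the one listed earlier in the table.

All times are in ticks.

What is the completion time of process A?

27

Schedule: | B 0-3 | C 3-6 | A 6-9 | B 9-12 | C 12-15 | A 15-18 | B 18-20 | C 20-21 | A 21-27 |
Completion: A=27  B=20  C=21
Turnaround (C−A): A=26  B=20  C=21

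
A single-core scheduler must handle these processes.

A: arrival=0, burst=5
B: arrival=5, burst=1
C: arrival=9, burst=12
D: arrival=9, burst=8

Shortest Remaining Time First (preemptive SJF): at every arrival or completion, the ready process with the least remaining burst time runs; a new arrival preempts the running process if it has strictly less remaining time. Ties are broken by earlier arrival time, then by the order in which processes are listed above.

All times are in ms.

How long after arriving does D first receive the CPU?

Gantt: | A 0-5 | B 5-6 | idle 6-9 | D 9-17 | C 17-29 |
Completion: A=5  B=6  C=29  D=17
Turnaround (C−A): A=5  B=1  C=20  D=8
Response(D) = first start − arrival = 9 − 9 = 0

0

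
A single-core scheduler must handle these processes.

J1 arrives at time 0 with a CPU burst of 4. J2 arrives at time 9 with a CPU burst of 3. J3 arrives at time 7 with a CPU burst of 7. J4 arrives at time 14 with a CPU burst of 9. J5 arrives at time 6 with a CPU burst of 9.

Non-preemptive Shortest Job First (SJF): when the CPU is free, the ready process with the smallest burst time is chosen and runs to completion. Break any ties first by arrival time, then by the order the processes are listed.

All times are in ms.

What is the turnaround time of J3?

18

Timeline: | J1 0-4 | idle 4-6 | J5 6-15 | J2 15-18 | J3 18-25 | J4 25-34 |
Completion: J1=4  J2=18  J3=25  J4=34  J5=15
Turnaround (C−A): J1=4  J2=9  J3=18  J4=20  J5=9
Turnaround(J3) = completion − arrival = 25 − 7 = 18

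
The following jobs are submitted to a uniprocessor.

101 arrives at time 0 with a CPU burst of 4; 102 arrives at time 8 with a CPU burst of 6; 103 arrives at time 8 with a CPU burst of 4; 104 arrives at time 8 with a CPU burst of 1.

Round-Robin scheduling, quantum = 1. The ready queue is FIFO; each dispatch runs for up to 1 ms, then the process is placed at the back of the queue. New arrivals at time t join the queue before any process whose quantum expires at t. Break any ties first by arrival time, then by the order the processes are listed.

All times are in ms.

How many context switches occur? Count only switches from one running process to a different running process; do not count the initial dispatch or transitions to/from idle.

9

Schedule: | 101 0-4 | idle 4-8 | 102 8-9 | 103 9-10 | 104 10-11 | 102 11-12 | 103 12-13 | 102 13-14 | 103 14-15 | 102 15-16 | 103 16-17 | 102 17-19 |
Completion: 101=4  102=19  103=17  104=11
Turnaround (C−A): 101=4  102=11  103=9  104=3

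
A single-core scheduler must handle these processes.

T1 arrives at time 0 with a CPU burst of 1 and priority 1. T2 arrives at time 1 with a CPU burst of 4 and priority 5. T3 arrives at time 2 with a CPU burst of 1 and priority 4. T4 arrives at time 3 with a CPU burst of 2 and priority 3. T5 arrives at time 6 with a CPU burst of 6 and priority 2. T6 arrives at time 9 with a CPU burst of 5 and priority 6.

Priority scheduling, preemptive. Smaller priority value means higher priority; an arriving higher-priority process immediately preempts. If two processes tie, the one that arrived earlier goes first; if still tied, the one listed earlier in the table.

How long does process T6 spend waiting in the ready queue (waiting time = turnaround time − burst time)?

5

Timeline: | T1 0-1 | T2 1-2 | T3 2-3 | T4 3-5 | T2 5-6 | T5 6-12 | T2 12-14 | T6 14-19 |
Completion: T1=1  T2=14  T3=3  T4=5  T5=12  T6=19
Waiting(T6) = turnaround − burst = 10 − 5 = 5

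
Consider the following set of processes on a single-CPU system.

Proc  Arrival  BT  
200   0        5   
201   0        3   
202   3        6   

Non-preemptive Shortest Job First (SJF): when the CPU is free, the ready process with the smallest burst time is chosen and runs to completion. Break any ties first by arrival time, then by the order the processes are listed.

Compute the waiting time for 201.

0

Timeline: | 201 0-3 | 200 3-8 | 202 8-14 |
Completion: 200=8  201=3  202=14
Waiting(201) = turnaround − burst = 3 − 3 = 0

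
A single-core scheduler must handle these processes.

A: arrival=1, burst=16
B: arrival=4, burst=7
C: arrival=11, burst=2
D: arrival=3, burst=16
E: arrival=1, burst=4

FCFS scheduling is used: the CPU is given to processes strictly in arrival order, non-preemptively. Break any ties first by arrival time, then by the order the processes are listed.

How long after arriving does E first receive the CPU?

Gantt: | idle 0-1 | A 1-17 | E 17-21 | D 21-37 | B 37-44 | C 44-46 |
Completion: A=17  B=44  C=46  D=37  E=21
Turnaround (C−A): A=16  B=40  C=35  D=34  E=20
Response(E) = first start − arrival = 17 − 1 = 16

16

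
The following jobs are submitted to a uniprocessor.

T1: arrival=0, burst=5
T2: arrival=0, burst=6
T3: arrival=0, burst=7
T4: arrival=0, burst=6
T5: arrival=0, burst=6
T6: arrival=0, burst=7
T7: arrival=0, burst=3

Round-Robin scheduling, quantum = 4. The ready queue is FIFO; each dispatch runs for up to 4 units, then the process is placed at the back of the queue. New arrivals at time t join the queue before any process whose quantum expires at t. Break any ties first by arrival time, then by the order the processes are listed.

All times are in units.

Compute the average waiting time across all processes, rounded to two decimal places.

27.14

Timeline: | T1 0-4 | T2 4-8 | T3 8-12 | T4 12-16 | T5 16-20 | T6 20-24 | T7 24-27 | T1 27-28 | T2 28-30 | T3 30-33 | T4 33-35 | T5 35-37 | T6 37-40 |
Completion: T1=28  T2=30  T3=33  T4=35  T5=37  T6=40  T7=27
Turnaround (C−A): T1=28  T2=30  T3=33  T4=35  T5=37  T6=40  T7=27
Waiting times: T1=23, T2=24, T3=26, T4=29, T5=31, T6=33, T7=24
Average waiting = (23+24+26+29+31+33+24) / 7 = 190/7 = 27.14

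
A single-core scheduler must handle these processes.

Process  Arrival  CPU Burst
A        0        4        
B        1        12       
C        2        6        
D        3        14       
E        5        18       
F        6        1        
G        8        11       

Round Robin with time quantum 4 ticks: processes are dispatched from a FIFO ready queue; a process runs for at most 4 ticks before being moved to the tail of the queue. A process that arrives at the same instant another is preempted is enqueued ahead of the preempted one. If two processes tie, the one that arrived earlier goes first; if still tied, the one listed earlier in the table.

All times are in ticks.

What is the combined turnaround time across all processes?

262

Gantt: | A 0-4 | B 4-8 | C 8-12 | D 12-16 | E 16-20 | F 20-21 | G 21-25 | B 25-29 | C 29-31 | D 31-35 | E 35-39 | G 39-43 | B 43-47 | D 47-51 | E 51-55 | G 55-58 | D 58-60 | E 60-66 |
Completion: A=4  B=47  C=31  D=60  E=66  F=21  G=58
Turnaround (C−A): A=4  B=46  C=29  D=57  E=61  F=15  G=50
Turnaround = completion − arrival: A=4, B=46, C=29, D=57, E=61, F=15, G=50
Total turnaround = 4 + 46 + 29 + 57 + 61 + 15 + 50 = 262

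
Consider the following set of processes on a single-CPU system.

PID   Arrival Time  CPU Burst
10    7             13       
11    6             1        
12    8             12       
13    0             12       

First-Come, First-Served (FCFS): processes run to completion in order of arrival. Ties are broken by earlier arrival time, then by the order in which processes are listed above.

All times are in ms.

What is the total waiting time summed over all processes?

Gantt: | 13 0-12 | 11 12-13 | 10 13-26 | 12 26-38 |
Completion: 10=26  11=13  12=38  13=12
Turnaround (C−A): 10=19  11=7  12=30  13=12
Waiting = turnaround − burst: 10=6, 11=6, 12=18, 13=0
Total waiting = 6 + 6 + 18 + 0 = 30

30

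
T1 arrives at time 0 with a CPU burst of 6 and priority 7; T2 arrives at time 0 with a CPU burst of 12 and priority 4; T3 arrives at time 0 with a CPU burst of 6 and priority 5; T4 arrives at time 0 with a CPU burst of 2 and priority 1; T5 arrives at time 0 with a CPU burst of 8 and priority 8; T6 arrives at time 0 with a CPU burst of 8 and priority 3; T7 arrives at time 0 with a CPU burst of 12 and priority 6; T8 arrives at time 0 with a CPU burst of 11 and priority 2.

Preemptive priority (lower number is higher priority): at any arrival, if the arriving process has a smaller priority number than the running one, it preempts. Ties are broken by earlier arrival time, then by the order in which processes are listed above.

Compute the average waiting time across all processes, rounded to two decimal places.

Timeline: | T4 0-2 | T8 2-13 | T6 13-21 | T2 21-33 | T3 33-39 | T7 39-51 | T1 51-57 | T5 57-65 |
Completion: T1=57  T2=33  T3=39  T4=2  T5=65  T6=21  T7=51  T8=13
Turnaround (C−A): T1=57  T2=33  T3=39  T4=2  T5=65  T6=21  T7=51  T8=13
Waiting times: T1=51, T2=21, T3=33, T4=0, T5=57, T6=13, T7=39, T8=2
Average waiting = (51+21+33+0+57+13+39+2) / 8 = 216/8 = 27.00

27.00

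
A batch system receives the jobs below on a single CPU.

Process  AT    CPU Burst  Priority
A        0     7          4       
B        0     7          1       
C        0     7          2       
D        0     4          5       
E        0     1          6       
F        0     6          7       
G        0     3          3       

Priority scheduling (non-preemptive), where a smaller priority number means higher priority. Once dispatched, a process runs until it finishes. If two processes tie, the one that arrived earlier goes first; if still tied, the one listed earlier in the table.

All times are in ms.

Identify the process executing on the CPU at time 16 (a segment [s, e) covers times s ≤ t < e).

Schedule: | B 0-7 | C 7-14 | G 14-17 | A 17-24 | D 24-28 | E 28-29 | F 29-35 |
Completion: A=24  B=7  C=14  D=28  E=29  F=35  G=17
Turnaround (C−A): A=24  B=7  C=14  D=28  E=29  F=35  G=17

G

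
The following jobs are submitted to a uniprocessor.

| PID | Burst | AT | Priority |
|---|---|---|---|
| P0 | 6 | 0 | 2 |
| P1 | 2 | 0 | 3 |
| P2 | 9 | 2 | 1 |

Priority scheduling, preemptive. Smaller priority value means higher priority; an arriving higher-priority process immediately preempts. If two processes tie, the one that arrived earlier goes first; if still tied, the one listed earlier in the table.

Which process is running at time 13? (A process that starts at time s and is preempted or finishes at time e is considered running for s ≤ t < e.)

P0

Schedule: | P0 0-2 | P2 2-11 | P0 11-15 | P1 15-17 |
Completion: P0=15  P1=17  P2=11
Turnaround (C−A): P0=15  P1=17  P2=9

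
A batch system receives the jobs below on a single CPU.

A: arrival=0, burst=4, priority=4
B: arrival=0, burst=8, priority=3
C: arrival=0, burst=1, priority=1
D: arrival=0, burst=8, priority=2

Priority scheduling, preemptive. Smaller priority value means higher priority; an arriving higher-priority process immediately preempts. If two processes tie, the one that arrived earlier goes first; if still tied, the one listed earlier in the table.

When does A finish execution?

21

Schedule: | C 0-1 | D 1-9 | B 9-17 | A 17-21 |
Completion: A=21  B=17  C=1  D=9
Turnaround (C−A): A=21  B=17  C=1  D=9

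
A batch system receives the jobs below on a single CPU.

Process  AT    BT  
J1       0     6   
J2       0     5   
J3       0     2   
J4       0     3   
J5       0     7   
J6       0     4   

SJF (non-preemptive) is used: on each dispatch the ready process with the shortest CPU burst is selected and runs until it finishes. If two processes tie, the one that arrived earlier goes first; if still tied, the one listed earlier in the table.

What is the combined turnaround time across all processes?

Timeline: | J3 0-2 | J4 2-5 | J6 5-9 | J2 9-14 | J1 14-20 | J5 20-27 |
Completion: J1=20  J2=14  J3=2  J4=5  J5=27  J6=9
Turnaround (C−A): J1=20  J2=14  J3=2  J4=5  J5=27  J6=9
Turnaround = completion − arrival: J1=20, J2=14, J3=2, J4=5, J5=27, J6=9
Total turnaround = 20 + 14 + 2 + 5 + 27 + 9 = 77

77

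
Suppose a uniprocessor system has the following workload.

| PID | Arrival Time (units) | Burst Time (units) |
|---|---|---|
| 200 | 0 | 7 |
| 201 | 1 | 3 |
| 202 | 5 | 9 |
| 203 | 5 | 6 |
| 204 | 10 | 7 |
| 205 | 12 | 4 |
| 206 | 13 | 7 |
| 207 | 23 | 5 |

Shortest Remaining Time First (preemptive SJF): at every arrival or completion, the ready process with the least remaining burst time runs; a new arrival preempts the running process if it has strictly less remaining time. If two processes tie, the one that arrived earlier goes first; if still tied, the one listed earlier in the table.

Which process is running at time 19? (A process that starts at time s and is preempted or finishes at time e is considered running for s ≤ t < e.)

205

Gantt: | 200 0-1 | 201 1-4 | 200 4-10 | 203 10-16 | 205 16-20 | 204 20-27 | 207 27-32 | 206 32-39 | 202 39-48 |
Completion: 200=10  201=4  202=48  203=16  204=27  205=20  206=39  207=32
Turnaround (C−A): 200=10  201=3  202=43  203=11  204=17  205=8  206=26  207=9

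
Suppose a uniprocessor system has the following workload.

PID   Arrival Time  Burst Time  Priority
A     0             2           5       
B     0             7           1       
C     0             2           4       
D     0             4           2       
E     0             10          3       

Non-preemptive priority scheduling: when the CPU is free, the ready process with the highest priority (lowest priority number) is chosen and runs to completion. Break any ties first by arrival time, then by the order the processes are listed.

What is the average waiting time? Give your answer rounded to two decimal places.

Gantt: | B 0-7 | D 7-11 | E 11-21 | C 21-23 | A 23-25 |
Completion: A=25  B=7  C=23  D=11  E=21
Turnaround (C−A): A=25  B=7  C=23  D=11  E=21
Waiting times: A=23, B=0, C=21, D=7, E=11
Average waiting = (23+0+21+7+11) / 5 = 62/5 = 12.40

12.40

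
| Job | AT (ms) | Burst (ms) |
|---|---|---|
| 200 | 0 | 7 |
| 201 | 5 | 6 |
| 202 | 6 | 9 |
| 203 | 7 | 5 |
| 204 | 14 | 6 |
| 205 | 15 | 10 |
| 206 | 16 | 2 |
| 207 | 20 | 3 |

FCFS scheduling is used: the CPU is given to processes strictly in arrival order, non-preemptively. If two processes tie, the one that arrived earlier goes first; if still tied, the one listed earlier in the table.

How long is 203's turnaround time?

Timeline: | 200 0-7 | 201 7-13 | 202 13-22 | 203 22-27 | 204 27-33 | 205 33-43 | 206 43-45 | 207 45-48 |
Completion: 200=7  201=13  202=22  203=27  204=33  205=43  206=45  207=48
Turnaround (C−A): 200=7  201=8  202=16  203=20  204=19  205=28  206=29  207=28
Turnaround(203) = completion − arrival = 27 − 7 = 20

20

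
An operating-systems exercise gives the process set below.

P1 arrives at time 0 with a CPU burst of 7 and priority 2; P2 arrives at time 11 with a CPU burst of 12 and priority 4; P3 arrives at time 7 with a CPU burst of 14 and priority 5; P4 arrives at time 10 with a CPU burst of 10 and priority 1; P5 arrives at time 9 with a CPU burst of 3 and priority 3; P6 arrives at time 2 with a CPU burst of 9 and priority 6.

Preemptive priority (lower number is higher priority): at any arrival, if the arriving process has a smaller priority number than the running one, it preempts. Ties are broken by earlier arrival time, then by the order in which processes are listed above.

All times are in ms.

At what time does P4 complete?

Gantt: | P1 0-7 | P3 7-9 | P5 9-10 | P4 10-20 | P5 20-22 | P2 22-34 | P3 34-46 | P6 46-55 |
Completion: P1=7  P2=34  P3=46  P4=20  P5=22  P6=55

20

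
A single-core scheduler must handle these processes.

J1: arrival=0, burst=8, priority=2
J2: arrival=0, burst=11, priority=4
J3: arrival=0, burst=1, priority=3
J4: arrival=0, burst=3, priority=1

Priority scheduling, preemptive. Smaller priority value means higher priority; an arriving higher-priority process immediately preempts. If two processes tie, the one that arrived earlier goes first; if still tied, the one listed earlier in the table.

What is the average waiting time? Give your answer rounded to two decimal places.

Schedule: | J4 0-3 | J1 3-11 | J3 11-12 | J2 12-23 |
Completion: J1=11  J2=23  J3=12  J4=3
Turnaround (C−A): J1=11  J2=23  J3=12  J4=3
Waiting times: J1=3, J2=12, J3=11, J4=0
Average waiting = (3+12+11+0) / 4 = 26/4 = 6.50

6.50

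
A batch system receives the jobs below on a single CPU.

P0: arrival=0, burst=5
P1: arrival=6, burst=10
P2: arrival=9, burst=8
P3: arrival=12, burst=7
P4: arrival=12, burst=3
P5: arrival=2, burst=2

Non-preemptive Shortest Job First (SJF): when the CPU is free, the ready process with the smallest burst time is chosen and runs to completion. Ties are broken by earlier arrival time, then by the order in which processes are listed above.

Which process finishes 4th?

P4

Schedule: | P0 0-5 | P5 5-7 | P1 7-17 | P4 17-20 | P3 20-27 | P2 27-35 |
Completion: P0=5  P1=17  P2=35  P3=27  P4=20  P5=7
Finish order: P0 → P5 → P1 → P4 → P3 → P2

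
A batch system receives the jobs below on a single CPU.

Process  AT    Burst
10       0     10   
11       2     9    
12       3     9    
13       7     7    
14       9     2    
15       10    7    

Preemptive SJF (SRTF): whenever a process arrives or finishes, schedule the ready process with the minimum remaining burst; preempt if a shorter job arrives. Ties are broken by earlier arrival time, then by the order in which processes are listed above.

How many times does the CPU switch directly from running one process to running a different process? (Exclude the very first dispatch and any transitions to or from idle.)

5

Timeline: | 10 0-10 | 14 10-12 | 13 12-19 | 15 19-26 | 11 26-35 | 12 35-44 |
Completion: 10=10  11=35  12=44  13=19  14=12  15=26
Turnaround (C−A): 10=10  11=33  12=41  13=12  14=3  15=16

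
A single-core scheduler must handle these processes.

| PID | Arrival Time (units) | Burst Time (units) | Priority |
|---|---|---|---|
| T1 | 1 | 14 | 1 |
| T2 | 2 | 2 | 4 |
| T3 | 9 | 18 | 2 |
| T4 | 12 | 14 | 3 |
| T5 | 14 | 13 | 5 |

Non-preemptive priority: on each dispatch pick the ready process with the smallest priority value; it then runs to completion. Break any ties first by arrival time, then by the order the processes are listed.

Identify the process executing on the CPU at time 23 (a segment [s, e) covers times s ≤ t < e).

T3

Schedule: | idle 0-1 | T1 1-15 | T3 15-33 | T4 33-47 | T2 47-49 | T5 49-62 |
Completion: T1=15  T2=49  T3=33  T4=47  T5=62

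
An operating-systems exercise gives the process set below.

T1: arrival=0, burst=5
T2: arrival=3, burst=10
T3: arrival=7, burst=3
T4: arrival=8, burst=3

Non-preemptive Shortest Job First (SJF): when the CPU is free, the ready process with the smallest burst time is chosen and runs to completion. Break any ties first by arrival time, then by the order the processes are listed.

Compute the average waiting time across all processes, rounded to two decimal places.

Schedule: | T1 0-5 | T2 5-15 | T3 15-18 | T4 18-21 |
Completion: T1=5  T2=15  T3=18  T4=21
Turnaround (C−A): T1=5  T2=12  T3=11  T4=13
Waiting times: T1=0, T2=2, T3=8, T4=10
Average waiting = (0+2+8+10) / 4 = 20/4 = 5.00

5.00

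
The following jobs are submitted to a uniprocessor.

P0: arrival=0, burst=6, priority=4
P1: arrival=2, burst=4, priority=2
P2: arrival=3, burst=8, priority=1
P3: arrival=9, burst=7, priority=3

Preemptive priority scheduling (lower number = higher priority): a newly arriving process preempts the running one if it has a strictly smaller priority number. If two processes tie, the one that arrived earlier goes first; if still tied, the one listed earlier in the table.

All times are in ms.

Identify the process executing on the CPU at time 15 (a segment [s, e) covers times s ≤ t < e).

P3

Gantt: | P0 0-2 | P1 2-3 | P2 3-11 | P1 11-14 | P3 14-21 | P0 21-25 |
Completion: P0=25  P1=14  P2=11  P3=21
Turnaround (C−A): P0=25  P1=12  P2=8  P3=12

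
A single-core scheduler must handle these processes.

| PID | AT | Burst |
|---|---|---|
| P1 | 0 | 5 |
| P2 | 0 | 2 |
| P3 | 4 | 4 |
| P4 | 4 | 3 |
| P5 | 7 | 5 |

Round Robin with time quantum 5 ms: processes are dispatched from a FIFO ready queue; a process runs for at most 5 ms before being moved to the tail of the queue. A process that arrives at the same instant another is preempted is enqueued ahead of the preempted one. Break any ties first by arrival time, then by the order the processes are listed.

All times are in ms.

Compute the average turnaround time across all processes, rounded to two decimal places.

Schedule: | P1 0-5 | P2 5-7 | P3 7-11 | P4 11-14 | P5 14-19 |
Completion: P1=5  P2=7  P3=11  P4=14  P5=19
Turnaround times: P1=5, P2=7, P3=7, P4=10, P5=12
Average turnaround = (5+7+7+10+12) / 5 = 41/5 = 8.20

8.20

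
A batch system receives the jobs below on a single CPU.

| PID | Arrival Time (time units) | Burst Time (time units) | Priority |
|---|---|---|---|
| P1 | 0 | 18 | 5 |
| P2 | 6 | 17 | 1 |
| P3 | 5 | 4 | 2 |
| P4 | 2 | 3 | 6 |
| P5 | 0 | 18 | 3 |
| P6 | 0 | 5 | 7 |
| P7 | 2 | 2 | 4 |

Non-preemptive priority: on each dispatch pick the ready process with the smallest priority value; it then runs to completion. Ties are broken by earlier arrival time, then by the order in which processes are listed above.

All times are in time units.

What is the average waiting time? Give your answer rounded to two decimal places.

Gantt: | P5 0-18 | P2 18-35 | P3 35-39 | P7 39-41 | P1 41-59 | P4 59-62 | P6 62-67 |
Completion: P1=59  P2=35  P3=39  P4=62  P5=18  P6=67  P7=41
Turnaround (C−A): P1=59  P2=29  P3=34  P4=60  P5=18  P6=67  P7=39
Waiting times: P1=41, P2=12, P3=30, P4=57, P5=0, P6=62, P7=37
Average waiting = (41+12+30+57+0+62+37) / 7 = 239/7 = 34.14

34.14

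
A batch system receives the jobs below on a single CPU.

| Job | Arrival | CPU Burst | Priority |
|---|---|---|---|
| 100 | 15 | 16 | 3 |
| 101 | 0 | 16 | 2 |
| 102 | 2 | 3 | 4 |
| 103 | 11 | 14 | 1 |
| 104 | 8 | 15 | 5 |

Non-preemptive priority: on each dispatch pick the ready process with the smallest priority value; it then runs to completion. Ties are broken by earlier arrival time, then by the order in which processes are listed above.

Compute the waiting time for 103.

5

Timeline: | 101 0-16 | 103 16-30 | 100 30-46 | 102 46-49 | 104 49-64 |
Completion: 100=46  101=16  102=49  103=30  104=64
Turnaround (C−A): 100=31  101=16  102=47  103=19  104=56
Waiting(103) = turnaround − burst = 19 − 14 = 5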